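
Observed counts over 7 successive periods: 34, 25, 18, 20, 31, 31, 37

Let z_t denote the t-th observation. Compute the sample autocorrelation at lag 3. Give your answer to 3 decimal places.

Mean z̄ = (34 + 25 + 18 + 20 + 31 + 31 + 37)/7 = 28.0000
Deviations from mean: 6.0000, -3.0000, -10.0000, -8.0000, 3.0000, 3.0000, 9.0000
Σ(z_t−z̄)(z_{t+3}−z̄) = (-48.0000) + (-9.0000) + (-30.0000) + (-72.0000) = -159.0000
Denominator Σ(z_t−z̄)² = 308.0000
r_3 = -159.0000 / 308.0000 = -0.516

-0.516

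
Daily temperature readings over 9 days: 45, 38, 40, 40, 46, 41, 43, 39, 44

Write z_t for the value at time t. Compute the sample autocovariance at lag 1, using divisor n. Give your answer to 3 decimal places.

-2.623

Mean z̄ = (45 + 38 + 40 + 40 + 46 + 41 + 43 + 39 + 44)/9 = 41.7778
Σ_{t=1}^{8}(z_t−z̄)(z_{t+1}−z̄) = -23.6049
γ_1 = -23.6049 / 9 = -2.623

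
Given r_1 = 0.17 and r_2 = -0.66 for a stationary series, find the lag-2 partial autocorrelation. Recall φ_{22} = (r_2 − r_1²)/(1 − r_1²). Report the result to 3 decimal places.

φ_{22} = (r_2 − r_1²) / (1 − r_1²)
r_1² = (0.17)² = 0.0289
Numerator = -0.66 − 0.0289 = -0.6889; denominator = 1 − 0.0289 = 0.9711
φ_{22} = -0.6889 / 0.9711 = -0.709

-0.709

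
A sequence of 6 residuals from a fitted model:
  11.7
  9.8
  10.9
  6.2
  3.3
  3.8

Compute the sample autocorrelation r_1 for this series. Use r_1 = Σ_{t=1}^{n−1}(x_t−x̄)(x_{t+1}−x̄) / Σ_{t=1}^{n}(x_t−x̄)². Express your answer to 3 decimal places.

Mean x̄ = (11.7 + 9.8 + 10.9 + 6.2 + 3.3 + 3.8)/6 = 7.6167
Σ(x_t−x̄)(x_{t+1}−x̄) = (8.9153) + (7.1686) + (-4.6514) + (6.1153) + (16.4753) = 34.0231
Denominator Σ(x_t−x̄)² = 67.4283
r_1 = 34.0231 / 67.4283 = 0.505

0.505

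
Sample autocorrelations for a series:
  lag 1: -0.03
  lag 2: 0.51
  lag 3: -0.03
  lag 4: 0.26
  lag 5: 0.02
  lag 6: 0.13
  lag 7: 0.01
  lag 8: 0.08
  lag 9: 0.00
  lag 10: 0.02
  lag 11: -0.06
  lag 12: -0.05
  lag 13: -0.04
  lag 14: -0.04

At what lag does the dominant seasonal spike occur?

2

The largest autocorrelation is r_2 = 0.51, with a weaker echo at lag 4 (0.26); the remaining lags stay at or below 0.13.
The dominant spike at lag 2 indicates a seasonal period of 2.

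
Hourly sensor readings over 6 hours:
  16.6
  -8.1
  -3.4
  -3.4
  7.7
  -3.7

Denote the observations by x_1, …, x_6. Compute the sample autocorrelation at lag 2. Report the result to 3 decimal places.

Mean x̄ = (16.6 − 8.1 − 3.4 − 3.4 + 7.7 − 3.7)/6 = 0.9500
Deviations from mean: 15.6500, -9.0500, -4.3500, -4.3500, 6.7500, -4.6500
Σ(x_t−x̄)(x_{t+2}−x̄) = (-68.0775) + (39.3675) + (-29.3625) + (20.2275) = -37.8450
Denominator Σ(x_t−x̄)² = 431.8550
r_2 = -37.8450 / 431.8550 = -0.088

-0.088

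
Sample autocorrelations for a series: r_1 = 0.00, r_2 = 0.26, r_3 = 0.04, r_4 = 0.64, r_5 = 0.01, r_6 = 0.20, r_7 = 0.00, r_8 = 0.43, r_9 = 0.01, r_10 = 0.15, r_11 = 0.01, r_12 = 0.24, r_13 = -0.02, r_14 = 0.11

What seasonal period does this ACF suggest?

4

The largest autocorrelation is r_4 = 0.64, with a weaker echo at lag 8 (0.43); the remaining lags stay at or below 0.26.
The dominant spike at lag 4 indicates a seasonal period of 4.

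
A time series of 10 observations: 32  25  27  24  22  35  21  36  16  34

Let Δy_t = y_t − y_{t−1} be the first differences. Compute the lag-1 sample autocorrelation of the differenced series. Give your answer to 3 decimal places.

First differences Δy: -7, 2, -3, -2, 13, -14, 15, -20, 18
Mean of differences = 0.2222
Numerator Σ(Δy_t−Δȳ)(Δy_{t+1}−Δȳ) = -1090.0494
Denominator Σ(Δy_t−Δȳ)² = 1379.5556
r_1(Δy) = -1090.0494 / 1379.5556 = -0.790

-0.790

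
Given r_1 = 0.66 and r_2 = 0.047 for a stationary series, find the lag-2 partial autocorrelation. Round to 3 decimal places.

φ_{22} = (r_2 − r_1²) / (1 − r_1²)
r_1² = (0.66)² = 0.4356
Numerator = 0.047 − 0.4356 = -0.3886; denominator = 1 − 0.4356 = 0.5644
φ_{22} = -0.3886 / 0.5644 = -0.689

-0.689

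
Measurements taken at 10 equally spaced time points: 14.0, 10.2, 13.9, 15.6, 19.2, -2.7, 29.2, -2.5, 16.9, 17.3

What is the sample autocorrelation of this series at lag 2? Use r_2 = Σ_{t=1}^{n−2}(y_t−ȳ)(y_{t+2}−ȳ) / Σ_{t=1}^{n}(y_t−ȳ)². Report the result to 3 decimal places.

0.357

Mean ȳ = (14.0 + 10.2 + 13.9 + 15.6 + 19.2 − 2.7 + 29.2 − 2.5 + 16.9 + 17.3)/10 = 13.1100
Numerator Σ_{t=1}^{8}(y_t−ȳ)(y_{t+2}−ȳ) = 299.2588
Denominator Σ(y_t−ȳ)² = 837.6090
r_2 = 299.2588 / 837.6090 = 0.357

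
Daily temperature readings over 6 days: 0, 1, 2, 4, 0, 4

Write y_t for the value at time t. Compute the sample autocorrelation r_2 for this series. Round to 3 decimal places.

Mean ȳ = (0 + 1 + 2 + 4 + 0 + 4)/6 = 1.8333
Deviations from mean: -1.8333, -0.8333, 0.1667, 2.1667, -1.8333, 2.1667
Numerator Σ_{t=1}^{4}(y_t−ȳ)(y_{t+2}−ȳ) = 2.2778
Denominator Σ(y_t−ȳ)² = 16.8333
r_2 = 2.2778 / 16.8333 = 0.135

0.135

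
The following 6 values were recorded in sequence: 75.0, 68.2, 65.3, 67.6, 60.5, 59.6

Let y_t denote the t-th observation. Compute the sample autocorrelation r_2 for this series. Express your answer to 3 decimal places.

-0.057

Mean ȳ = (75.0 + 68.2 + 65.3 + 67.6 + 60.5 + 59.6)/6 = 66.0333
Deviations from mean: 8.9667, 2.1667, -0.7333, 1.5667, -5.5333, -6.4333
Σ(y_t−ȳ)(y_{t+2}−ȳ) = (-6.5756) + (3.3944) + (4.0578) + (-10.0789) = -9.2022
Denominator Σ(y_t−ȳ)² = 160.0933
r_2 = -9.2022 / 160.0933 = -0.057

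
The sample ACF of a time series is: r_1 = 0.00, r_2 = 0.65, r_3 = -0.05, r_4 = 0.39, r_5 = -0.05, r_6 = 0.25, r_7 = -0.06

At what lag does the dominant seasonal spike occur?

The largest autocorrelation is r_2 = 0.65, with weaker echoes at lags 4 (0.39) and 6 (0.25); the remaining lags stay at or below 0.00.
The dominant spike at lag 2 indicates a seasonal period of 2.

2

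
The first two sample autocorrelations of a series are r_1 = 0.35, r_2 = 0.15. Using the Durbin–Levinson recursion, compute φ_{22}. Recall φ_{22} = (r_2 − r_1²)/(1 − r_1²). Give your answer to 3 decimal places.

0.031

φ_{22} = (r_2 − r_1²) / (1 − r_1²)
r_1² = (0.35)² = 0.1225
Numerator = 0.15 − 0.1225 = 0.0275; denominator = 1 − 0.1225 = 0.8775
φ_{22} = 0.0275 / 0.8775 = 0.031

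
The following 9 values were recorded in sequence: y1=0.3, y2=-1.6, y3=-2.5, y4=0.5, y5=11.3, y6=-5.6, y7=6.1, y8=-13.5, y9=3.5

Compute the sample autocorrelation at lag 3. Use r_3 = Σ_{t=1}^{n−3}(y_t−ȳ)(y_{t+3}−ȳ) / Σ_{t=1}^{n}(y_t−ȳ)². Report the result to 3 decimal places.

Mean ȳ = (0.3 − 1.6 − 2.5 + 0.5 + 11.3 − 5.6 + 6.1 − 13.5 + 3.5)/9 = -0.1667
Σ(y_t−ȳ)(y_{t+3}−ȳ) = (0.3111) + (-16.4356) + (12.6778) + (4.1778) + (-152.8889) + (-19.9222) = -172.0800
Denominator Σ(y_t−ȳ)² = 399.6600
r_3 = -172.0800 / 399.6600 = -0.431

-0.431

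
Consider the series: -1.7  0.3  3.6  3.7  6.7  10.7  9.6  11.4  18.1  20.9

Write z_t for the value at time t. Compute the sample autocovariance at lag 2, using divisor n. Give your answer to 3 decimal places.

13.756

Mean z̄ = (-1.7 + 0.3 + 3.6 + 3.7 + 6.7 + 10.7 + 9.6 + 11.4 + 18.1 + 20.9)/10 = 8.3300
Σ_{t=1}^{8}(z_t−z̄)(z_{t+2}−z̄) = 137.5612
γ_2 = 137.5612 / 10 = 13.756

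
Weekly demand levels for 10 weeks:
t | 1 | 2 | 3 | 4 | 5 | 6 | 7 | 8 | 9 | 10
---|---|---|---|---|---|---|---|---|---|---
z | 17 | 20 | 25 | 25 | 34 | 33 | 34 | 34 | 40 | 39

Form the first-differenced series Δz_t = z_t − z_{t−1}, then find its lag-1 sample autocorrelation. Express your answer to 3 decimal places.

First differences Δz: 3, 5, 0, 9, -1, 1, 0, 6, -1
Mean of differences = 2.4444
Numerator Σ(Δz_t−Δz̄)(Δz_{t+1}−Δz̄) = -55.8642
Denominator Σ(Δz_t−Δz̄)² = 100.2222
r_1(Δz) = -55.8642 / 100.2222 = -0.557

-0.557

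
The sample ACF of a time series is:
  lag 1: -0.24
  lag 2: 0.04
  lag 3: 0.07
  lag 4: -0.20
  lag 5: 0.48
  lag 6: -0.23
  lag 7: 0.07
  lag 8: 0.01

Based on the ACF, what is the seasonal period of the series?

The largest autocorrelation is r_5 = 0.48; the remaining lags stay at or below 0.07.
The dominant spike at lag 5 indicates a seasonal period of 5.

5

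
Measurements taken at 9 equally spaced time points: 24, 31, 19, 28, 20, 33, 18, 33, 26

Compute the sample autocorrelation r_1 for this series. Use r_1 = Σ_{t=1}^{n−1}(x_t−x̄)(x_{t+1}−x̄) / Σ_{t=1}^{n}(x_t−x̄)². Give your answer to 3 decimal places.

Mean x̄ = (24 + 31 + 19 + 28 + 20 + 33 + 18 + 33 + 26)/9 = 25.7778
Numerator Σ_{t=1}^{8}(x_t−x̄)(x_{t+1}−x̄) = -225.0494
Denominator Σ(x_t−x̄)² = 279.5556
r_1 = -225.0494 / 279.5556 = -0.805

-0.805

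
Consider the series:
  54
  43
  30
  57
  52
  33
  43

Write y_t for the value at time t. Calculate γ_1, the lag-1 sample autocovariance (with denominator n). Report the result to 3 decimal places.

Mean ȳ = (54 + 43 + 30 + 57 + 52 + 33 + 43)/7 = 44.5714
Deviations: 9.4286, -1.5714, -14.5714, 12.4286, 7.4286, -11.5714, -1.5714
Σ_{t=1}^{6}(y_t−ȳ)(y_{t+1}−ȳ) = -148.4694
γ_1 = -148.4694 / 7 = -21.210

-21.210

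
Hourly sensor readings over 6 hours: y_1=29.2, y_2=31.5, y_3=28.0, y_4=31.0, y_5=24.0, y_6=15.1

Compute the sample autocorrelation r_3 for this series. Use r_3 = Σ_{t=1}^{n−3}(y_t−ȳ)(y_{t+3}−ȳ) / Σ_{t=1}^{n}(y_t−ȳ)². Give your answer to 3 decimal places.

Mean ȳ = (29.2 + 31.5 + 28.0 + 31.0 + 24.0 + 15.1)/6 = 26.4667
Deviations from mean: 2.7333, 5.0333, 1.5333, 4.5333, -2.4667, -11.3667
Σ(y_t−ȳ)(y_{t+3}−ȳ) = (12.3911) + (-12.4156) + (-17.4289) = -17.4533
Denominator Σ(y_t−ȳ)² = 190.9933
r_3 = -17.4533 / 190.9933 = -0.091

-0.091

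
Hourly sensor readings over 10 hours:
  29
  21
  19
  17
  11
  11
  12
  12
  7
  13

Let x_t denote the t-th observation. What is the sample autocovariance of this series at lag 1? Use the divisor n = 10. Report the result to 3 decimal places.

Mean x̄ = (29 + 21 + 19 + 17 + 11 + 11 + 12 + 12 + 7 + 13)/10 = 15.2000
Σ_{t=1}^{9}(x_t−x̄)(x_{t+1}−x̄) = 186.9600
γ_1 = 186.9600 / 10 = 18.696

18.696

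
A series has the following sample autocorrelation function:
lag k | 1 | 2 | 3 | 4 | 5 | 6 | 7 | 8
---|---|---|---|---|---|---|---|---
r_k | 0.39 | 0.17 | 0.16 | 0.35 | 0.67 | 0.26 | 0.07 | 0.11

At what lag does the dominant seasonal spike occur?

5

The largest autocorrelation is r_5 = 0.67; the remaining lags stay at or below 0.39. The elevated value at lag 1 (0.39), dropping to 0.17 at lag 2, reflects decaying short-term dependence rather than seasonality.
The dominant spike at lag 5 indicates a seasonal period of 5.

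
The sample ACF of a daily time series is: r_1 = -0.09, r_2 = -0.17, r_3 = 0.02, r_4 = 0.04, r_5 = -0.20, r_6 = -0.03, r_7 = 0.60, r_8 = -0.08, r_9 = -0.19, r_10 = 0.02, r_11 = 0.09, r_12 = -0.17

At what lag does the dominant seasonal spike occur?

7

The largest autocorrelation is r_7 = 0.60; the remaining lags stay at or below 0.09.
The dominant spike at lag 7 indicates a seasonal period of 7.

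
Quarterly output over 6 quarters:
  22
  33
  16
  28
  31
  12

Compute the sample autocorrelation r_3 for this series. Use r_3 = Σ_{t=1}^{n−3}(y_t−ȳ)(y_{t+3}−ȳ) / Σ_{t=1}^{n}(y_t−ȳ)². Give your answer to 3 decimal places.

0.422

Mean ȳ = (22 + 33 + 16 + 28 + 31 + 12)/6 = 23.6667
Deviations from mean: -1.6667, 9.3333, -7.6667, 4.3333, 7.3333, -11.6667
Numerator Σ_{t=1}^{3}(y_t−ȳ)(y_{t+3}−ȳ) = 150.6667
Denominator Σ(y_t−ȳ)² = 357.3333
r_3 = 150.6667 / 357.3333 = 0.422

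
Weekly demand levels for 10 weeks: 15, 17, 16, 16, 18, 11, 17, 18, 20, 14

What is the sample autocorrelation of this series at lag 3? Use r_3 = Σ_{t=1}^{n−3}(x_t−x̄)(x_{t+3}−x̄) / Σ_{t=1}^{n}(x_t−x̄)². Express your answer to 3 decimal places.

Mean x̄ = (15 + 17 + 16 + 16 + 18 + 11 + 17 + 18 + 20 + 14)/10 = 16.2000
Σ(x_t−x̄)(x_{t+3}−x̄) = (0.2400) + (1.4400) + (1.0400) + (-0.1600) + (3.2400) + (-19.7600) + (-1.7600) = -15.7200
Denominator Σ(x_t−x̄)² = 55.6000
r_3 = -15.7200 / 55.6000 = -0.283

-0.283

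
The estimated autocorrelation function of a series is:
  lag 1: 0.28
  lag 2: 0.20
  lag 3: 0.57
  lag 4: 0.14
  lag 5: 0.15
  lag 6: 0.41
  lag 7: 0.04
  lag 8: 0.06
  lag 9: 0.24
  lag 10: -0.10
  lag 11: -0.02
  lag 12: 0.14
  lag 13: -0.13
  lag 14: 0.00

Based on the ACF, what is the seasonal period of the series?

3

The largest autocorrelation is r_3 = 0.57, with a weaker echo at lag 6 (0.41); the remaining lags stay at or below 0.28. The elevated value at lag 1 (0.28), dropping to 0.20 at lag 2, reflects decaying short-term dependence rather than seasonality.
The dominant spike at lag 3 indicates a seasonal period of 3.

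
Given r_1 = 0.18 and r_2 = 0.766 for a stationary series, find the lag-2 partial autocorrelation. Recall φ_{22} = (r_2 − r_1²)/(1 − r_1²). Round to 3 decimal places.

φ_{22} = (r_2 − r_1²) / (1 − r_1²)
r_1² = (0.18)² = 0.0324
Numerator = 0.766 − 0.0324 = 0.7336; denominator = 1 − 0.0324 = 0.9676
φ_{22} = 0.7336 / 0.9676 = 0.758

0.758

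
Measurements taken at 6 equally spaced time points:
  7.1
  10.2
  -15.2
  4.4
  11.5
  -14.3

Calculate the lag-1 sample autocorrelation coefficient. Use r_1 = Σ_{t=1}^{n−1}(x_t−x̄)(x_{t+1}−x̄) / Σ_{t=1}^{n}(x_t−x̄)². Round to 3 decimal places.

Mean x̄ = (7.1 + 10.2 − 15.2 + 4.4 + 11.5 − 14.3)/6 = 0.6167
Σ(x_t−x̄)(x_{t+1}−x̄) = (62.1319) + (-151.5764) + (-59.8397) + (41.1753) + (-162.3431) = -270.4519
Denominator Σ(x_t−x̄)² = 739.3083
r_1 = -270.4519 / 739.3083 = -0.366

-0.366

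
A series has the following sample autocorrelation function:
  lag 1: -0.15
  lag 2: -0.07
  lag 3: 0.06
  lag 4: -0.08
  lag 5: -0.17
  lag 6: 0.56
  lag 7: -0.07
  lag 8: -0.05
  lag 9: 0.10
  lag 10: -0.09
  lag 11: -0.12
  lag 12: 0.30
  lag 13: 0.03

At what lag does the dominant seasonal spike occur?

6

The largest autocorrelation is r_6 = 0.56, with a weaker echo at lag 12 (0.30); the remaining lags stay at or below 0.10.
The dominant spike at lag 6 indicates a seasonal period of 6.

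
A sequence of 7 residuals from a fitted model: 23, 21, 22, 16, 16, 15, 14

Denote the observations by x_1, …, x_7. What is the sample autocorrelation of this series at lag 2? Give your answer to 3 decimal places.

Mean x̄ = (23 + 21 + 22 + 16 + 16 + 15 + 14)/7 = 18.1429
Numerator Σ_{t=1}^{5}(x_t−x̄)(x_{t+2}−x̄) = 19.9592
Denominator Σ(x_t−x̄)² = 82.8571
r_2 = 19.9592 / 82.8571 = 0.241

0.241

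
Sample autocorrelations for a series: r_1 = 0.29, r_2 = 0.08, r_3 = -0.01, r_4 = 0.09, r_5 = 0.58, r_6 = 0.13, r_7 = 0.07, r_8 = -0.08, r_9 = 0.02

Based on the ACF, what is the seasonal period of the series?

5

The largest autocorrelation is r_5 = 0.58; the remaining lags stay at or below 0.29. The elevated value at lag 1 (0.29), dropping to 0.08 at lag 2, reflects decaying short-term dependence rather than seasonality.
The dominant spike at lag 5 indicates a seasonal period of 5.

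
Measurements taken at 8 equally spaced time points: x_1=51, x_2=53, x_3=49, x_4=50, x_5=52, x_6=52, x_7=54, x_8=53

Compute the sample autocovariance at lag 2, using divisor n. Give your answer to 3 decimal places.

-0.047

Mean x̄ = (51 + 53 + 49 + 50 + 52 + 52 + 54 + 53)/8 = 51.7500
Deviations: -0.7500, 1.2500, -2.7500, -1.7500, 0.2500, 0.2500, 2.2500, 1.2500
Σ_{t=1}^{6}(x_t−x̄)(x_{t+2}−x̄) = -0.3750
γ_2 = -0.3750 / 8 = -0.047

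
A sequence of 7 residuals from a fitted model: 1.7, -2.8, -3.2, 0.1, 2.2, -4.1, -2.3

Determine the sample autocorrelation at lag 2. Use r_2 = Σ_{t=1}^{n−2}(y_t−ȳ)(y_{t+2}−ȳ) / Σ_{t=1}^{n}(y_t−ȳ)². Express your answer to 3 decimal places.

-0.586

Mean ȳ = (1.7 − 2.8 − 3.2 + 0.1 + 2.2 − 4.1 − 2.3)/7 = -1.2000
Numerator Σ_{t=1}^{5}(y_t−ȳ)(y_{t+2}−ȳ) = -22.1900
Denominator Σ(y_t−ȳ)² = 37.8400
r_2 = -22.1900 / 37.8400 = -0.586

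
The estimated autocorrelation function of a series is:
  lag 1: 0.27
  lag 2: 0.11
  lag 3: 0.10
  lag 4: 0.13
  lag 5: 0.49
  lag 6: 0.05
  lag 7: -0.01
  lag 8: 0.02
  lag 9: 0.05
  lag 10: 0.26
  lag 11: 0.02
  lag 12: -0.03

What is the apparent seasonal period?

The largest autocorrelation is r_5 = 0.49; the remaining lags stay at or below 0.27. The elevated value at lag 1 (0.27), dropping to 0.11 at lag 2, reflects decaying short-term dependence rather than seasonality.
The dominant spike at lag 5 indicates a seasonal period of 5.

5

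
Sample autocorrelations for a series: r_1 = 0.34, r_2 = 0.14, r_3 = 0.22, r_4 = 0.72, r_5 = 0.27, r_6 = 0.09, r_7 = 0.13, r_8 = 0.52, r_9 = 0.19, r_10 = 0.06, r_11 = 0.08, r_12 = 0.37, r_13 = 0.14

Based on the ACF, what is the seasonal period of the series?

4

The largest autocorrelation is r_4 = 0.72, with weaker echoes at lags 8 (0.52) and 12 (0.37); the remaining lags stay at or below 0.34. The elevated value at lag 1 (0.34), dropping to 0.14 at lag 2, reflects decaying short-term dependence rather than seasonality.
The dominant spike at lag 4 indicates a seasonal period of 4.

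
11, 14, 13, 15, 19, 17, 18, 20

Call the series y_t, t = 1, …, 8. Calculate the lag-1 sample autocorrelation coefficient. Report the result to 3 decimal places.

0.421

Mean ȳ = (11 + 14 + 13 + 15 + 19 + 17 + 18 + 20)/8 = 15.8750
Deviations from mean: -4.8750, -1.8750, -2.8750, -0.8750, 3.1250, 1.1250, 2.1250, 4.1250
Σ(y_t−ȳ)(y_{t+1}−ȳ) = (9.1406) + (5.3906) + (2.5156) + (-2.7344) + (3.5156) + (2.3906) + (8.7656) = 28.9844
Denominator Σ(y_t−ȳ)² = 68.8750
r_1 = 28.9844 / 68.8750 = 0.421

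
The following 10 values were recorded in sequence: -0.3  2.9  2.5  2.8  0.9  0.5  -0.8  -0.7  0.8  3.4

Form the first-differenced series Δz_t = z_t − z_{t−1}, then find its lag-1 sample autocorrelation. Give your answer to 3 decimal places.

First differences Δz: 3.2, -0.4, 0.3, -1.9, -0.4, -1.3, 0.1, 1.5, 2.6
Mean of differences = 0.4111
Numerator Σ(Δz_t−Δz̄)(Δz_{t+1}−Δz̄) = 3.9243
Denominator Σ(Δz_t−Δz̄)² = 23.4489
r_1(Δz) = 3.9243 / 23.4489 = 0.167

0.167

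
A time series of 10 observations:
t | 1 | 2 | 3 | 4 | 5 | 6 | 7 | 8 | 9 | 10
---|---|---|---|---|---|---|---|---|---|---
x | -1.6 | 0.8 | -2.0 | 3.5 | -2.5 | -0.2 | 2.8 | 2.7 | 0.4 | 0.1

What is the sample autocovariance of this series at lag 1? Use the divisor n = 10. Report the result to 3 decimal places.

Mean x̄ = (-1.6 + 0.8 − 2.0 + 3.5 − 2.5 − 0.2 + 2.8 + 2.7 + 0.4 + 0.1)/10 = 0.4000
Σ_{t=1}^{9}(x_t−x̄)(x_{t+1}−x̄) = -12.3700
γ_1 = -12.3700 / 10 = -1.237

-1.237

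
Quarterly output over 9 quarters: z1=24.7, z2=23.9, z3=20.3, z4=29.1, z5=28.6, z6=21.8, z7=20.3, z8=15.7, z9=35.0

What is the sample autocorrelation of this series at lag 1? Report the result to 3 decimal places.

Mean z̄ = (24.7 + 23.9 + 20.3 + 29.1 + 28.6 + 21.8 + 20.3 + 15.7 + 35.0)/9 = 24.3778
Numerator Σ_{t=1}^{8}(z_t−z̄)(z_{t+1}−z̄) = -54.6872
Denominator Σ(z_t−z̄)² = 268.4956
r_1 = -54.6872 / 268.4956 = -0.204

-0.204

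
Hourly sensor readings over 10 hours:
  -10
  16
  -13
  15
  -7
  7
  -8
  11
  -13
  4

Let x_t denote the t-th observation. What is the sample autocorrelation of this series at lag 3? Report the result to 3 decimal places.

Mean x̄ = (-10 + 16 − 13 + 15 − 7 + 7 − 8 + 11 − 13 + 4)/10 = 0.2000
Σ(x_t−x̄)(x_{t+3}−x̄) = (-150.9600) + (-113.7600) + (-89.7600) + (-121.3600) + (-77.7600) + (-89.7600) + (-31.1600) = -674.5200
Denominator Σ(x_t−x̄)² = 1217.6000
r_3 = -674.5200 / 1217.6000 = -0.554

-0.554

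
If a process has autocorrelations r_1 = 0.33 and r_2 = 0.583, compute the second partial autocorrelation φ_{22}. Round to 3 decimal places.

φ_{22} = (r_2 − r_1²) / (1 − r_1²)
r_1² = (0.33)² = 0.1089
Numerator = 0.583 − 0.1089 = 0.4741; denominator = 1 − 0.1089 = 0.8911
φ_{22} = 0.4741 / 0.8911 = 0.532

0.532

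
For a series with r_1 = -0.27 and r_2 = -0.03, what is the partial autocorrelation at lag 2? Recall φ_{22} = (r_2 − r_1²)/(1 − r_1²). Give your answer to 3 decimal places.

φ_{22} = (r_2 − r_1²) / (1 − r_1²)
r_1² = (-0.27)² = 0.0729
Numerator = -0.03 − 0.0729 = -0.1029; denominator = 1 − 0.0729 = 0.9271
φ_{22} = -0.1029 / 0.9271 = -0.111

-0.111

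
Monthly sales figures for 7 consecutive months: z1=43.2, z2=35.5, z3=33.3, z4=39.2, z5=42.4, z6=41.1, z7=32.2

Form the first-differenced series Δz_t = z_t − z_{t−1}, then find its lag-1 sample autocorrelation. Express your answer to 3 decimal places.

First differences Δz: -7.7, -2.2, 5.9, 3.2, -1.3, -8.9
Mean of differences = -1.8333
Numerator Σ(Δz_t−Δz̄)(Δz_{t+1}−Δz̄) = 37.1556
Denominator Σ(Δz_t−Δz̄)² = 169.9133
r_1(Δz) = 37.1556 / 169.9133 = 0.219

0.219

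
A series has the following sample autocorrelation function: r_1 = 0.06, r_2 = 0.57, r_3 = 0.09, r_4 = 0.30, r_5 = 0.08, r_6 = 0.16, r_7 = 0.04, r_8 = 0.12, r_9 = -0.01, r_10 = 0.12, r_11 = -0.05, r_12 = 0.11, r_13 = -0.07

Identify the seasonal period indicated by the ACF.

The largest autocorrelation is r_2 = 0.57, with weaker echoes at lags 4 (0.30) and 6 (0.16); the remaining lags stay at or below 0.12.
The dominant spike at lag 2 indicates a seasonal period of 2.

2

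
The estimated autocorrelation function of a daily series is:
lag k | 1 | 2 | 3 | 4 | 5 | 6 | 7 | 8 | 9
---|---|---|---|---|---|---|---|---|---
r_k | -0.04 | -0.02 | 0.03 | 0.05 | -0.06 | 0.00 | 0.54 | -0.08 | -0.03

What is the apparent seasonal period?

The largest autocorrelation is r_7 = 0.54; the remaining lags stay at or below 0.05.
The dominant spike at lag 7 indicates a seasonal period of 7.

7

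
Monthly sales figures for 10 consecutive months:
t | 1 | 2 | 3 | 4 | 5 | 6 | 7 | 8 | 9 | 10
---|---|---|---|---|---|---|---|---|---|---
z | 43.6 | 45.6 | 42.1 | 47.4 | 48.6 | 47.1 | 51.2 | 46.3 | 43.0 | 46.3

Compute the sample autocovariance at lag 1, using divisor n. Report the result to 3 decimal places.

Mean z̄ = (43.6 + 45.6 + 42.1 + 47.4 + 48.6 + 47.1 + 51.2 + 46.3 + 43.0 + 46.3)/10 = 46.1200
Σ_{t=1}^{9}(z_t−z̄)(z_{t+1}−z̄) = 8.6296
γ_1 = 8.6296 / 10 = 0.863

0.863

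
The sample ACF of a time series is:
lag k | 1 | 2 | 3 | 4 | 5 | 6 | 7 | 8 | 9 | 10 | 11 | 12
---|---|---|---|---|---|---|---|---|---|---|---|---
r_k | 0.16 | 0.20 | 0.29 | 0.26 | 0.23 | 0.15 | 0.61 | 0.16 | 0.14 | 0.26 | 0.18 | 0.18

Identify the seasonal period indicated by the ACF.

7

The largest autocorrelation is r_7 = 0.61; the remaining lags stay at or below 0.29.
The dominant spike at lag 7 indicates a seasonal period of 7.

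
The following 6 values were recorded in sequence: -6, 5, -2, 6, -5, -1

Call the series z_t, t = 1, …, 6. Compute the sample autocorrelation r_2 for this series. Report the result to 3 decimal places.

0.378

Mean z̄ = (-6 + 5 − 2 + 6 − 5 − 1)/6 = -0.5000
Deviations from mean: -5.5000, 5.5000, -1.5000, 6.5000, -4.5000, -0.5000
Σ(z_t−z̄)(z_{t+2}−z̄) = (8.2500) + (35.7500) + (6.7500) + (-3.2500) = 47.5000
Denominator Σ(z_t−z̄)² = 125.5000
r_2 = 47.5000 / 125.5000 = 0.378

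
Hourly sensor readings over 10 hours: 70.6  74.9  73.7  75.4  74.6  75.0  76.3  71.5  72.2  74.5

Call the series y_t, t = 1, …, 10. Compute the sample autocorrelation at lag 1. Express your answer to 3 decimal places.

Mean ȳ = (70.6 + 74.9 + 73.7 + 75.4 + 74.6 + 75.0 + 76.3 + 71.5 + 72.2 + 74.5)/10 = 73.8700
Numerator Σ_{t=1}^{9}(y_t−ȳ)(y_{t+1}−ȳ) = -1.9689
Denominator Σ(y_t−ȳ)² = 30.6410
r_1 = -1.9689 / 30.6410 = -0.064

-0.064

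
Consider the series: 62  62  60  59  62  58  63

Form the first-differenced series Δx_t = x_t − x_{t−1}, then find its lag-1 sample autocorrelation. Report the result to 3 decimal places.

First differences Δx: 0, -2, -1, 3, -4, 5
Mean of differences = 0.1667
Numerator Σ(Δx_t−Δx̄)(Δx_{t+1}−Δx̄) = -32.3611
Denominator Σ(Δx_t−Δx̄)² = 54.8333
r_1(Δx) = -32.3611 / 54.8333 = -0.590

-0.590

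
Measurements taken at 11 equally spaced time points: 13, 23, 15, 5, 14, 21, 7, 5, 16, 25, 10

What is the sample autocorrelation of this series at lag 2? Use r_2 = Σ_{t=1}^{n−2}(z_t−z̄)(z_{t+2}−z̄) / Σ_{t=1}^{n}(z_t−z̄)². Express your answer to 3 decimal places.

Mean z̄ = (13 + 23 + 15 + 5 + 14 + 21 + 7 + 5 + 16 + 25 + 10)/11 = 14.0000
Numerator Σ_{t=1}^{9}(z_t−z̄)(z_{t+2}−z̄) = -329.0000
Denominator Σ(z_t−z̄)² = 484.0000
r_2 = -329.0000 / 484.0000 = -0.680

-0.680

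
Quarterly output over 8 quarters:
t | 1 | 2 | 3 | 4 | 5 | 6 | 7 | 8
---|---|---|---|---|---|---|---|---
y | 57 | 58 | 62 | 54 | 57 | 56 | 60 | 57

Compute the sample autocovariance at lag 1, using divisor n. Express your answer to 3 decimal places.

-2.064

Mean ȳ = (57 + 58 + 62 + 54 + 57 + 56 + 60 + 57)/8 = 57.6250
Deviations: -0.6250, 0.3750, 4.3750, -3.6250, -0.6250, -1.6250, 2.3750, -0.6250
Σ_{t=1}^{7}(y_t−ȳ)(y_{t+1}−ȳ) = -16.5156
γ_1 = -16.5156 / 8 = -2.064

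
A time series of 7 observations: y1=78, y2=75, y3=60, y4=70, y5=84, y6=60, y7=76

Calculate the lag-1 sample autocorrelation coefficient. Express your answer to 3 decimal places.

-0.426

Mean ȳ = (78 + 75 + 60 + 70 + 84 + 60 + 76)/7 = 71.8571
Deviations from mean: 6.1429, 3.1429, -11.8571, -1.8571, 12.1429, -11.8571, 4.1429
Numerator Σ_{t=1}^{6}(y_t−ȳ)(y_{t+1}−ȳ) = -211.5918
Denominator Σ(y_t−ȳ)² = 496.8571
r_1 = -211.5918 / 496.8571 = -0.426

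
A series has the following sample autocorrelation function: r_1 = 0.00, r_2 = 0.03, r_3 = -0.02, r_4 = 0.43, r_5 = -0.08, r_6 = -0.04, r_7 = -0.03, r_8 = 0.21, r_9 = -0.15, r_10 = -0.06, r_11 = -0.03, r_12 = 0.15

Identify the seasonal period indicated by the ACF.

The largest autocorrelation is r_4 = 0.43, with weaker echoes at lags 8 (0.21) and 12 (0.15); the remaining lags stay at or below 0.03.
The dominant spike at lag 4 indicates a seasonal period of 4.

4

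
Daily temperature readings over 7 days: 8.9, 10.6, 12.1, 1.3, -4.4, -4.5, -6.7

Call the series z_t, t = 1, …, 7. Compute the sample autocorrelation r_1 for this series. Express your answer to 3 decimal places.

Mean z̄ = (8.9 + 10.6 + 12.1 + 1.3 − 4.4 − 4.5 − 6.7)/7 = 2.4714
Σ(z_t−z̄)(z_{t+1}−z̄) = (52.2551) + (78.2665) + (-11.2792) + (8.0494) + (47.9037) + (63.9380) = 239.1335
Denominator Σ(z_t−z̄)² = 381.4143
r_1 = 239.1335 / 381.4143 = 0.627

0.627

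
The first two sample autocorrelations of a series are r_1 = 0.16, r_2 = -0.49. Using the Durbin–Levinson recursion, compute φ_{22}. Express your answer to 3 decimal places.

φ_{22} = (r_2 − r_1²) / (1 − r_1²)
r_1² = (0.16)² = 0.0256
Numerator = -0.49 − 0.0256 = -0.5156; denominator = 1 − 0.0256 = 0.9744
φ_{22} = -0.5156 / 0.9744 = -0.529

-0.529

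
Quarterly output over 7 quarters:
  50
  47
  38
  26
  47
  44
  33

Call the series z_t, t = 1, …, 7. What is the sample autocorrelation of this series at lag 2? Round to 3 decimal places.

Mean z̄ = (50 + 47 + 38 + 26 + 47 + 44 + 33)/7 = 40.7143
Deviations from mean: 9.2857, 6.2857, -2.7143, -14.7143, 6.2857, 3.2857, -7.7143
Σ(z_t−z̄)(z_{t+2}−z̄) = (-25.2041) + (-92.4898) + (-17.0612) + (-48.3469) + (-48.4898) = -231.5918
Denominator Σ(z_t−z̄)² = 459.4286
r_2 = -231.5918 / 459.4286 = -0.504

-0.504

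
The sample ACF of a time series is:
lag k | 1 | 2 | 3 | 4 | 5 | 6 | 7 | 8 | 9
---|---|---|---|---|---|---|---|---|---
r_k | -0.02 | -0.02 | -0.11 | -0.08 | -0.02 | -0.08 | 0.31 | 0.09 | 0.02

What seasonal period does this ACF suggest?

7

The largest autocorrelation is r_7 = 0.31; the remaining lags stay at or below 0.09.
The dominant spike at lag 7 indicates a seasonal period of 7.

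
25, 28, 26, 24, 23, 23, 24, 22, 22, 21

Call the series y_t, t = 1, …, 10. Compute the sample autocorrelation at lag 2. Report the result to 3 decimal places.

0.190

Mean ȳ = (25 + 28 + 26 + 24 + 23 + 23 + 24 + 22 + 22 + 21)/10 = 23.8000
Numerator Σ_{t=1}^{8}(y_t−ȳ)(y_{t+2}−ȳ) = 7.5200
Denominator Σ(y_t−ȳ)² = 39.6000
r_2 = 7.5200 / 39.6000 = 0.190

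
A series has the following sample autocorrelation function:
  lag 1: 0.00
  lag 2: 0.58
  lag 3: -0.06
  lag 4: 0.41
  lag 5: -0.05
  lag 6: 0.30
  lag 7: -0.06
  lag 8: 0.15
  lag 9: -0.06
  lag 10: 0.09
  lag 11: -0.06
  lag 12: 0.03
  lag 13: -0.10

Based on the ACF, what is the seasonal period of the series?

2

The largest autocorrelation is r_2 = 0.58, with weaker echoes at lags 4 (0.41), 6 (0.30) and 8 (0.15); the remaining lags stay at or below 0.09.
The dominant spike at lag 2 indicates a seasonal period of 2.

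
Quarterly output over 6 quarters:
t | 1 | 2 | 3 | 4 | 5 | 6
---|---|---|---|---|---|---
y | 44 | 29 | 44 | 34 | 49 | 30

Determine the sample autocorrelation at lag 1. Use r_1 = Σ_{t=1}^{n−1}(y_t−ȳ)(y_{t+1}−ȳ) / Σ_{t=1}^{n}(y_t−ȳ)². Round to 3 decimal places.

-0.751

Mean ȳ = (44 + 29 + 44 + 34 + 49 + 30)/6 = 38.3333
Deviations from mean: 5.6667, -9.3333, 5.6667, -4.3333, 10.6667, -8.3333
Σ(y_t−ȳ)(y_{t+1}−ȳ) = (-52.8889) + (-52.8889) + (-24.5556) + (-46.2222) + (-88.8889) = -265.4444
Denominator Σ(y_t−ȳ)² = 353.3333
r_1 = -265.4444 / 353.3333 = -0.751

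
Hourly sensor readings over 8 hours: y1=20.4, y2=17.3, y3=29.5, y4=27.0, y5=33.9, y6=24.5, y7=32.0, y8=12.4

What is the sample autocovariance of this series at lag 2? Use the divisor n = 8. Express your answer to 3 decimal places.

9.607

Mean ȳ = (20.4 + 17.3 + 29.5 + 27.0 + 33.9 + 24.5 + 32.0 + 12.4)/8 = 24.6250
Σ_{t=1}^{6}(y_t−ȳ)(y_{t+2}−ȳ) = 76.8563
γ_2 = 76.8563 / 8 = 9.607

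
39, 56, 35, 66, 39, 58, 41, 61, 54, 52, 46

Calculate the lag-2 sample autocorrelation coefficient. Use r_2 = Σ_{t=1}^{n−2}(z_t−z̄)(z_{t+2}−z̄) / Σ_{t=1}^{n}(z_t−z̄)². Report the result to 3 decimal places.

0.672

Mean z̄ = (39 + 56 + 35 + 66 + 39 + 58 + 41 + 61 + 54 + 52 + 46)/11 = 49.7273
Numerator Σ_{t=1}^{9}(z_t−z̄)(z_{t+2}−z̄) = 711.9421
Denominator Σ(z_t−z̄)² = 1060.1818
r_2 = 711.9421 / 1060.1818 = 0.672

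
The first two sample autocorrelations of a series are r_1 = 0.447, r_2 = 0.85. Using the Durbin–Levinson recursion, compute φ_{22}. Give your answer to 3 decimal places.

0.813

φ_{22} = (r_2 − r_1²) / (1 − r_1²)
r_1² = (0.447)² = 0.199809
Numerator = 0.85 − 0.1998 = 0.6502; denominator = 1 − 0.1998 = 0.8002
φ_{22} = 0.6502 / 0.8002 = 0.813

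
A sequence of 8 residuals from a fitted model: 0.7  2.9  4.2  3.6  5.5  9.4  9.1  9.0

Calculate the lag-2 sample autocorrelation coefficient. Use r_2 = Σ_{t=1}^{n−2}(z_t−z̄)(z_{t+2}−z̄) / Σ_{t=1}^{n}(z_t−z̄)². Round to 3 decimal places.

0.230

Mean z̄ = (0.7 + 2.9 + 4.2 + 3.6 + 5.5 + 9.4 + 9.1 + 9.0)/8 = 5.5500
Deviations from mean: -4.8500, -2.6500, -1.3500, -1.9500, -0.0500, 3.8500, 3.5500, 3.4500
Numerator Σ_{t=1}^{6}(z_t−z̄)(z_{t+2}−z̄) = 17.3800
Denominator Σ(z_t−z̄)² = 75.5000
r_2 = 17.3800 / 75.5000 = 0.230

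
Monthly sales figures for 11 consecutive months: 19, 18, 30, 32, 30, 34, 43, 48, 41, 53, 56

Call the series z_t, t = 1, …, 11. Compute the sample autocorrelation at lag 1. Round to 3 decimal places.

Mean z̄ = (19 + 18 + 30 + 32 + 30 + 34 + 43 + 48 + 41 + 53 + 56)/11 = 36.7273
Numerator Σ_{t=1}^{10}(z_t−z̄)(z_{t+1}−z̄) = 1024.8347
Denominator Σ(z_t−z̄)² = 1606.1818
r_1 = 1024.8347 / 1606.1818 = 0.638

0.638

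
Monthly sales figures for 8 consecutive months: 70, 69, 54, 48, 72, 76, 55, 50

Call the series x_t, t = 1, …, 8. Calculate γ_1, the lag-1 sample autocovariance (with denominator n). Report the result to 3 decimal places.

12.305

Mean x̄ = (70 + 69 + 54 + 48 + 72 + 76 + 55 + 50)/8 = 61.7500
Σ_{t=1}^{7}(x_t−x̄)(x_{t+1}−x̄) = 98.4375
γ_1 = 98.4375 / 8 = 12.305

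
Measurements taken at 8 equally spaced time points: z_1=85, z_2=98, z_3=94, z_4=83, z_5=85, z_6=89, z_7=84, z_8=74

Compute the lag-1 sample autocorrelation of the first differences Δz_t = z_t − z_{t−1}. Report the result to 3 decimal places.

First differences Δz: 13, -4, -11, 2, 4, -5, -10
Mean of differences = -1.5714
Numerator Σ(Δz_t−Δz̄)(Δz_{t+1}−Δz̄) = -16.4694
Denominator Σ(Δz_t−Δz̄)² = 433.7143
r_1(Δz) = -16.4694 / 433.7143 = -0.038

-0.038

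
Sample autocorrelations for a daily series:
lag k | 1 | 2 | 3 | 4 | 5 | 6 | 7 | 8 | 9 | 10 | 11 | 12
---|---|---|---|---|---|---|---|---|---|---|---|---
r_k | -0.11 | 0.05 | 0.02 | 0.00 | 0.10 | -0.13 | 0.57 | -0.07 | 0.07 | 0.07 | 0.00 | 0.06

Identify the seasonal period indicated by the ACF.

The largest autocorrelation is r_7 = 0.57; the remaining lags stay at or below 0.10.
The dominant spike at lag 7 indicates a seasonal period of 7.

7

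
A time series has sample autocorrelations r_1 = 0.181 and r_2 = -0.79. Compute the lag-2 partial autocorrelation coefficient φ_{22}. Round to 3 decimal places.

-0.851

φ_{22} = (r_2 − r_1²) / (1 − r_1²)
r_1² = (0.181)² = 0.032761
Numerator = -0.79 − 0.0328 = -0.8228; denominator = 1 − 0.0328 = 0.9672
φ_{22} = -0.8228 / 0.9672 = -0.851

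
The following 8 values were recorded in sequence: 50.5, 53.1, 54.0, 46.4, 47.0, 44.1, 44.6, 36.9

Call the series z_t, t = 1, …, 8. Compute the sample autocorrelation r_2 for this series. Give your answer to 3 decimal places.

0.240

Mean z̄ = (50.5 + 53.1 + 54.0 + 46.4 + 47.0 + 44.1 + 44.6 + 36.9)/8 = 47.0750
Deviations from mean: 3.4250, 6.0250, 6.9250, -0.6750, -0.0750, -2.9750, -2.4750, -10.1750
Σ(z_t−z̄)(z_{t+2}−z̄) = (23.7181) + (-4.0669) + (-0.5194) + (2.0081) + (0.1856) + (30.2706) = 51.5963
Denominator Σ(z_t−z̄)² = 214.9550
r_2 = 51.5963 / 214.9550 = 0.240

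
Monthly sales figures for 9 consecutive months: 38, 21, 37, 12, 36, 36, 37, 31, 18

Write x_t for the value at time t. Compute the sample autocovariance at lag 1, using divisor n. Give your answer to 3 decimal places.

Mean x̄ = (38 + 21 + 37 + 12 + 36 + 36 + 37 + 31 + 18)/9 = 29.5556
Σ_{t=1}^{8}(x_t−x̄)(x_{t+1}−x̄) = -296.1975
γ_1 = -296.1975 / 9 = -32.911

-32.911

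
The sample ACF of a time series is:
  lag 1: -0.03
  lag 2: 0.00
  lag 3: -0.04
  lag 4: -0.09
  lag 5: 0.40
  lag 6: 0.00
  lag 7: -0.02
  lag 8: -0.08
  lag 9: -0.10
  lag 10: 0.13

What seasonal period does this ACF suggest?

5

The largest autocorrelation is r_5 = 0.40; the remaining lags stay at or below 0.13.
The dominant spike at lag 5 indicates a seasonal period of 5.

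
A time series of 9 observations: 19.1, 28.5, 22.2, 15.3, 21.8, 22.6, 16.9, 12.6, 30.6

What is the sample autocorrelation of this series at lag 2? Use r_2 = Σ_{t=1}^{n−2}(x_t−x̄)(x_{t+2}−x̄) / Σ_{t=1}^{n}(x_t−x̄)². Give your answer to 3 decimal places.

-0.394

Mean x̄ = (19.1 + 28.5 + 22.2 + 15.3 + 21.8 + 22.6 + 16.9 + 12.6 + 30.6)/9 = 21.0667
Σ(x_t−x̄)(x_{t+2}−x̄) = (-2.2289) + (-42.8656) + (0.8311) + (-8.8422) + (-3.0556) + (-12.9822) + (-39.7222) = -108.8656
Denominator Σ(x_t−x̄)² = 276.4800
r_2 = -108.8656 / 276.4800 = -0.394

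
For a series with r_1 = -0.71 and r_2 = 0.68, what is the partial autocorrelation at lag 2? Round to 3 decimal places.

0.355

φ_{22} = (r_2 − r_1²) / (1 − r_1²)
r_1² = (-0.71)² = 0.5041
Numerator = 0.68 − 0.5041 = 0.1759; denominator = 1 − 0.5041 = 0.4959
φ_{22} = 0.1759 / 0.4959 = 0.355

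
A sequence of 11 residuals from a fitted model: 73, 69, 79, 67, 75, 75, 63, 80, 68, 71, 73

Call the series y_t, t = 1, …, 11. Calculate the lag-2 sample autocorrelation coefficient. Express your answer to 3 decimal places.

Mean ȳ = (73 + 69 + 79 + 67 + 75 + 75 + 63 + 80 + 68 + 71 + 73)/11 = 72.0909
Numerator Σ_{t=1}^{9}(y_t−ȳ)(y_{t+2}−ȳ) = 48.7107
Denominator Σ(y_t−ȳ)² = 264.9091
r_2 = 48.7107 / 264.9091 = 0.184

0.184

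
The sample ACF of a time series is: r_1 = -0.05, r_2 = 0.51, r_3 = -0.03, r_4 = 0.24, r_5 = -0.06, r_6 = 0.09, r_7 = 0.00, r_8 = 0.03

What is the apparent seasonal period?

The largest autocorrelation is r_2 = 0.51, with a weaker echo at lag 4 (0.24); the remaining lags stay at or below 0.09.
The dominant spike at lag 2 indicates a seasonal period of 2.

2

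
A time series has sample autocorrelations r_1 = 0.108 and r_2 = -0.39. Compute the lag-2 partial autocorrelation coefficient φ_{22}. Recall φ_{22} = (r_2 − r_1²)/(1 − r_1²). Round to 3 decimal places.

φ_{22} = (r_2 − r_1²) / (1 − r_1²)
r_1² = (0.108)² = 0.011664
Numerator = -0.39 − 0.0117 = -0.4017; denominator = 1 − 0.0117 = 0.9883
φ_{22} = -0.4017 / 0.9883 = -0.406

-0.406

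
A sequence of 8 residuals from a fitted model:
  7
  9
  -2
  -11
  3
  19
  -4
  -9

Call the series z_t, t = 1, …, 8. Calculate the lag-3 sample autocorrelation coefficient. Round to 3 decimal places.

-0.093

Mean z̄ = (7 + 9 − 2 − 11 + 3 + 19 − 4 − 9)/8 = 1.5000
Deviations from mean: 5.5000, 7.5000, -3.5000, -12.5000, 1.5000, 17.5000, -5.5000, -10.5000
Numerator Σ_{t=1}^{5}(z_t−z̄)(z_{t+3}−z̄) = -65.7500
Denominator Σ(z_t−z̄)² = 704.0000
r_3 = -65.7500 / 704.0000 = -0.093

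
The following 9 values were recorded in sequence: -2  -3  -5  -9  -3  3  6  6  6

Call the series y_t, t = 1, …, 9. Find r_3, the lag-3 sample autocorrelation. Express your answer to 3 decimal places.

-0.176

Mean ȳ = (-2 − 3 − 5 − 9 − 3 + 3 + 6 + 6 + 6)/9 = -0.1111
Σ(y_t−ȳ)(y_{t+3}−ȳ) = (16.7901) + (8.3457) + (-15.2099) + (-54.3210) + (-17.6543) + (19.0123) = -43.0370
Denominator Σ(y_t−ȳ)² = 244.8889
r_3 = -43.0370 / 244.8889 = -0.176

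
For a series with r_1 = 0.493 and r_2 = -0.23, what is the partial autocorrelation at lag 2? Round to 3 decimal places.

φ_{22} = (r_2 − r_1²) / (1 − r_1²)
r_1² = (0.493)² = 0.243049
Numerator = -0.23 − 0.2430 = -0.4730; denominator = 1 − 0.2430 = 0.7570
φ_{22} = -0.4730 / 0.7570 = -0.625

-0.625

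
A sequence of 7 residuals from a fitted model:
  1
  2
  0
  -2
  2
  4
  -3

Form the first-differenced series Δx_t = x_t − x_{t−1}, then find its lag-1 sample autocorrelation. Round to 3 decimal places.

First differences Δx: 1, -2, -2, 4, 2, -7
Mean of differences = -0.6667
Numerator Σ(Δx_t−Δx̄)(Δx_{t+1}−Δx̄) = -11.1111
Denominator Σ(Δx_t−Δx̄)² = 75.3333
r_1(Δx) = -11.1111 / 75.3333 = -0.147

-0.147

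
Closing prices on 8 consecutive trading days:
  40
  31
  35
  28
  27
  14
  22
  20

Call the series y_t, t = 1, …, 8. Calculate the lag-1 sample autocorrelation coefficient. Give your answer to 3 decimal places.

Mean ȳ = (40 + 31 + 35 + 28 + 27 + 14 + 22 + 20)/8 = 27.1250
Deviations from mean: 12.8750, 3.8750, 7.8750, 0.8750, -0.1250, -13.1250, -5.1250, -7.1250
Σ(y_t−ȳ)(y_{t+1}−ȳ) = (49.8906) + (30.5156) + (6.8906) + (-0.1094) + (1.6406) + (67.2656) + (36.5156) = 192.6094
Denominator Σ(y_t−ȳ)² = 492.8750
r_1 = 192.6094 / 492.8750 = 0.391

0.391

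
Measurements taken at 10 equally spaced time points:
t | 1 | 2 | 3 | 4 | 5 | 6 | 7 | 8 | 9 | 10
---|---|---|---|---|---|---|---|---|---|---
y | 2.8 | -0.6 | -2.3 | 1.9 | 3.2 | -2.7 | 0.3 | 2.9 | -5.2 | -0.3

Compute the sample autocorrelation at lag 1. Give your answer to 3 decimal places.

Mean ȳ = (2.8 − 0.6 − 2.3 + 1.9 + 3.2 − 2.7 + 0.3 + 2.9 − 5.2 − 0.3)/10 = 0.0000
Numerator Σ_{t=1}^{9}(y_t−ȳ)(y_{t+1}−ȳ) = -20.6900
Denominator Σ(y_t−ȳ)² = 70.2600
r_1 = -20.6900 / 70.2600 = -0.294

-0.294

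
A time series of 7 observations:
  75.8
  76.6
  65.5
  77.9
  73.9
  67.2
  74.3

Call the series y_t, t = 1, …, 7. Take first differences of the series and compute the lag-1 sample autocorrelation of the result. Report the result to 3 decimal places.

-0.564

First differences Δy: 0.8, -11.1, 12.4, -4.0, -6.7, 7.1
Mean of differences = -0.2500
Numerator Σ(Δy_t−Δȳ)(Δy_{t+1}−Δȳ) = -219.3025
Denominator Σ(Δy_t−Δȳ)² = 388.5350
r_1(Δy) = -219.3025 / 388.5350 = -0.564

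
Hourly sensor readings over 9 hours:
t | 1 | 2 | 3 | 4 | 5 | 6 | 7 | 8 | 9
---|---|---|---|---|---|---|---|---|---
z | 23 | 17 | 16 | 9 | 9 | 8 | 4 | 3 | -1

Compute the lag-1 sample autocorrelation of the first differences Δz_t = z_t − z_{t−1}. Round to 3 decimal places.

First differences Δz: -6, -1, -7, 0, -1, -4, -1, -4
Mean of differences = -3.0000
Numerator Σ(Δz_t−Δz̄)(Δz_{t+1}−Δz̄) = -26.0000
Denominator Σ(Δz_t−Δz̄)² = 48.0000
r_1(Δz) = -26.0000 / 48.0000 = -0.542

-0.542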